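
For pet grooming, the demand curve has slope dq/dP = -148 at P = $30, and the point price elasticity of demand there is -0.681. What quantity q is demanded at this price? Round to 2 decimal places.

6519.82

Ed = (dq/dP)·(P/q) ⇒ q = (dq/dP)·P/Ed = (-148)·30/(-0.681) = 6519.8237…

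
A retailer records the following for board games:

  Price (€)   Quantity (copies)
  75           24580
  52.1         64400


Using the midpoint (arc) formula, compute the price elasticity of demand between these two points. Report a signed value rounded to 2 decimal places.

-2.48

%ΔQ = (64400 − 24580) / [(24580 + 64400)/2] = 39820/44490 = 0.895032…
%ΔP = (52.1 − 75) / [(75 + 52.1)/2] = -22.9/63.55 = -0.360346…
Arc Ed = %ΔQ / %ΔP = (39820/44490) / (-22.9/63.55) = -2.4838…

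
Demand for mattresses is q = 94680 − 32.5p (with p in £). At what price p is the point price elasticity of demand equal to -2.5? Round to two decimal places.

2080.88

Ed = −32.5p/(94680 − 32.5p). Set this equal to -2.5:
32.5p = 2.5·(94680 − 32.5p) ⇒ 32.5p(1 + 2.5) = 2.5·94680
p = 2.5·94680 / (32.5·3.5) = 2080.8791…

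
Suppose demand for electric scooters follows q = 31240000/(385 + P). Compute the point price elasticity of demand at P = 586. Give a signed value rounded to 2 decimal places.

dq/dP = −31240000/(385 + P)² = -33.1339. At P = 586, q = 32173.
Ed = (dq/dP)·(P/q) = (-33.1339) × (586/32173) = -0.6035…

-0.60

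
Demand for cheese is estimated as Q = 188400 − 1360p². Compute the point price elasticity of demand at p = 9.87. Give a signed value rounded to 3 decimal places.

dQ/dp = −2·1360·p = -26846.4. At p = 9.87, Q = 55913.016.
Ed = (dQ/dp)·(p/Q) = (-26846.4) × (9.87/55913.016) = -4.73903…

-4.739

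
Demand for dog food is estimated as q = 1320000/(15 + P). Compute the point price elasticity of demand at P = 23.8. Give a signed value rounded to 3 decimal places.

-0.613

dq/dP = −1320000/(15 + P)² = -876.82. At P = 23.8, q = 34020.6.
Ed = (dq/dP)·(P/q) = (-876.82) × (23.8/34020.6) = -0.61340…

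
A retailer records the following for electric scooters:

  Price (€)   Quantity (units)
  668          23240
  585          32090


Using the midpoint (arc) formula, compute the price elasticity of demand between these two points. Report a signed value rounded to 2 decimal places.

-2.41

%ΔQ = (32090 − 23240) / [(23240 + 32090)/2] = 8850/27665 = 0.319898…
%ΔP = (585 − 668) / [(668 + 585)/2] = -83/626.5 = -0.132482…
Arc Ed = %ΔQ / %ΔP = (8850/27665) / (-83/626.5) = -2.4146…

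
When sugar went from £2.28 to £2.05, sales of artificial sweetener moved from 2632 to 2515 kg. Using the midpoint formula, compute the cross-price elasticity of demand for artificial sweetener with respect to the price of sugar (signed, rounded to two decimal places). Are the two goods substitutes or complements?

%ΔQ_{artificial sweetener} = (2515 − 2632)/avg = -117/2573.5 = -0.045463…
%ΔP_{sugar} = (2.05 − 2.28)/avg = -0.23/2.165 = -0.106235…
E_cross = (-117/2573.5) / (-0.23/2.165) = 0.4279…
E_cross > 0 ⇒ the goods are substitutes.

0.43; substitutes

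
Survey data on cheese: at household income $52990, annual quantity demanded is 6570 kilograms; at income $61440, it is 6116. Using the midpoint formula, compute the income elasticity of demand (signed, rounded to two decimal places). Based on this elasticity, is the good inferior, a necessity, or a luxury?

%ΔQ = (6116 − 6570)/[( 6570 + 6116)/2] = -454/6343 = -0.071574…
%ΔIncome = (61440 − 52990)/[( 52990 + 61440)/2] = 8450/57215 = 0.147688…
E_income = (-454/6343) / (8450/57215) = -0.4846…
E_income < 0 ⇒ inferior good.

-0.48; inferior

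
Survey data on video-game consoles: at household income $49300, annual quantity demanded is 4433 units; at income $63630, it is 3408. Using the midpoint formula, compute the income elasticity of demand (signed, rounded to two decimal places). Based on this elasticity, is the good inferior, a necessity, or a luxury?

%ΔQ = (3408 − 4433)/[( 4433 + 3408)/2] = -1025/3920.5 = -0.261446…
%ΔIncome = (63630 − 49300)/[( 49300 + 63630)/2] = 14330/56465 = 0.253785…
E_income = (-1025/3920.5) / (14330/56465) = -1.0301…
E_income < 0 ⇒ inferior good.

-1.03; inferior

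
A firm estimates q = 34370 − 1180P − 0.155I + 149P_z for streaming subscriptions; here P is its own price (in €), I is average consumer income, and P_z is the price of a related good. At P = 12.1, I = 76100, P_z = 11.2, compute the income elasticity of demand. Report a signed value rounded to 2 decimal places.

-1.18

At the given values, q = 34370 − 1180(12.1) − 0.155(76100) + 149(11.2) = 9965.3.
∂q/∂I = -0.155.
E = (-0.155) × (76100/9965.3) = -1.1836…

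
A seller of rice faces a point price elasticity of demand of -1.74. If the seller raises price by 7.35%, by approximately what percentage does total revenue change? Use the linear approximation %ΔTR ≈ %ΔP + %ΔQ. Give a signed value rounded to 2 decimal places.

-5.44%

%ΔQ ≈ Ed × %ΔP = (-1.74) × (+7.35%) = -12.7890%
%ΔTR ≈ %ΔP + %ΔQ = (+7.35%) + (-12.7890%) = -5.4390%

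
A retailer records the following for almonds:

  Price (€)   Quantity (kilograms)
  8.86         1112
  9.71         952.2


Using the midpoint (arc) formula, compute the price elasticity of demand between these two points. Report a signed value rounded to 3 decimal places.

%ΔQ = (952.2 − 1112) / [(1112 + 952.2)/2] = -159.8/1032.1 = -0.154829…
%ΔP = (9.71 − 8.86) / [(8.86 + 9.71)/2] = 0.85/9.285 = 0.091545…
Arc Ed = %ΔQ / %ΔP = (-159.8/1032.1) / (0.85/9.285) = -1.69128…

-1.691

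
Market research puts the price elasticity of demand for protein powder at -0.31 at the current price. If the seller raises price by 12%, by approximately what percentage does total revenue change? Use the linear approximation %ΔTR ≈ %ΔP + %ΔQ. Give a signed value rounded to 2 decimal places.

+8.28%

%ΔQ ≈ Ed × %ΔP = (-0.31) × (+12%) = -3.7200%
%ΔTR ≈ %ΔP + %ΔQ = (+12%) + (-3.7200%) = +8.2800%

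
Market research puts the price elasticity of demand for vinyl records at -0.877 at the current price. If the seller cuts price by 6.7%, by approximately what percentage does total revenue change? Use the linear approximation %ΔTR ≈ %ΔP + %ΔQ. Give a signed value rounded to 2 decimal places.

-0.82%

%ΔQ ≈ Ed × %ΔP = (-0.877) × (-6.7%) = +5.8759%
%ΔTR ≈ %ΔP + %ΔQ = (-6.7%) + (+5.8759%) = -0.8241%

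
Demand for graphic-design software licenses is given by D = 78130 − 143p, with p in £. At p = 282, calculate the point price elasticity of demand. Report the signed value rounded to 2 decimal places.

-1.07

dD/dp = −143. At p = 282, D = 78130 − 143(282) = 37804.
Ed = (dD/dp)·(p/D) = −143 × (282/37804) = -1.0667…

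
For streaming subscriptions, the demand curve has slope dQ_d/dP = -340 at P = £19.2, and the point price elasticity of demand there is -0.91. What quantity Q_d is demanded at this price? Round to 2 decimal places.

7173.63

Ed = (dQ_d/dP)·(P/Q_d) ⇒ Q_d = (dQ_d/dP)·P/Ed = (-340)·19.2/(-0.91) = 7173.6263…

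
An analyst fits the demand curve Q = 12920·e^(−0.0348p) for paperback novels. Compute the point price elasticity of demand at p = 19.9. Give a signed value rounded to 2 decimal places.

-0.69

dQ/dp = −0.0348·Q = -224.949. At p = 19.9, Q = 6464.05.
Ed = (dQ/dp)·(p/Q) = (-224.949) × (19.9/6464.05) = -0.6925…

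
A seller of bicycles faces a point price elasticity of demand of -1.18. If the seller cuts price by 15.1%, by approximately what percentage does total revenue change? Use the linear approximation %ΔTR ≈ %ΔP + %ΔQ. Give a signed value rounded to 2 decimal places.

%ΔQ ≈ Ed × %ΔP = (-1.18) × (-15.1%) = +17.8180%
%ΔTR ≈ %ΔP + %ΔQ = (-15.1%) + (+17.8180%) = +2.7180%

+2.72%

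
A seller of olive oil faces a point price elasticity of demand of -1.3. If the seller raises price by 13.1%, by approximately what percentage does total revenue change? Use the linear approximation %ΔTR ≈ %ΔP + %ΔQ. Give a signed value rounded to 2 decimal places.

%ΔQ ≈ Ed × %ΔP = (-1.3) × (+13.1%) = -17.0300%
%ΔTR ≈ %ΔP + %ΔQ = (+13.1%) + (-17.0300%) = -3.9300%

-3.93%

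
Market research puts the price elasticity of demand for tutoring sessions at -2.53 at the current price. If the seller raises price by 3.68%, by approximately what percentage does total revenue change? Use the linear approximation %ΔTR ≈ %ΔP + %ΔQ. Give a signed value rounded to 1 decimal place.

%ΔQ ≈ Ed × %ΔP = (-2.53) × (+3.68%) = -9.3104%
%ΔTR ≈ %ΔP + %ΔQ = (+3.68%) + (-9.3104%) = -5.6304%

-5.6%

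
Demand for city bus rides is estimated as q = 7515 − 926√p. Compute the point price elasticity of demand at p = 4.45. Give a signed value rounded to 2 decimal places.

dq/dp = −926/(2√p) = -219.483. At p = 4.45, q = 5561.6.
Ed = (dq/dp)·(p/q) = (-219.483) × (4.45/5561.6) = -0.1756…

-0.18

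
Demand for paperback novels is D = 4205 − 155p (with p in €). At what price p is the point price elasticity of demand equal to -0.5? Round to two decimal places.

Ed = −155p/(4205 − 155p). Set this equal to -0.5:
155p = 0.5·(4205 − 155p) ⇒ 155p(1 + 0.5) = 0.5·4205
p = 0.5·4205 / (155·1.5) = 9.0430…

9.04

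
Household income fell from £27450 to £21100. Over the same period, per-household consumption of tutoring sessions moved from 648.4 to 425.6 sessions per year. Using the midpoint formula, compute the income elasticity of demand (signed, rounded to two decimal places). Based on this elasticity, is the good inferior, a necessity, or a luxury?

%ΔQ = (425.6 − 648.4)/[( 648.4 + 425.6)/2] = -222.8/537 = -0.414897…
%ΔIncome = (21100 − 27450)/[( 27450 + 21100)/2] = -6350/24275 = -0.261585…
E_income = (-222.8/537) / (-6350/24275) = 1.5860…
E_income > 1 ⇒ normal good, luxury.

1.59; luxury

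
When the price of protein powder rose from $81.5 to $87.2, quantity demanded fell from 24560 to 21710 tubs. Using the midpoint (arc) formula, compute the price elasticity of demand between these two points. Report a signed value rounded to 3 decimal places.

-1.823

%ΔQ = (21710 − 24560) / [(24560 + 21710)/2] = -2850/23135 = -0.123189…
%ΔP = (87.2 − 81.5) / [(81.5 + 87.2)/2] = 5.7/84.35 = 0.067575…
Arc Ed = %ΔQ / %ΔP = (-2850/23135) / (5.7/84.35) = -1.82299…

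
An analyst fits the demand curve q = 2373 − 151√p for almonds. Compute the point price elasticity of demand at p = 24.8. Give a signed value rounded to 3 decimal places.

dq/dp = −151/(2√p) = -15.1608. At p = 24.8, q = 1621.03.
Ed = (dq/dp)·(p/q) = (-15.1608) × (24.8/1621.03) = -0.23194…

-0.232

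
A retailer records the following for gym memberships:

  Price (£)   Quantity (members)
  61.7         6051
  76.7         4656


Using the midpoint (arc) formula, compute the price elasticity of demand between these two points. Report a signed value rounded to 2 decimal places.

%ΔQ = (4656 − 6051) / [(6051 + 4656)/2] = -1395/5353.5 = -0.260577…
%ΔP = (76.7 − 61.7) / [(61.7 + 76.7)/2] = 15/69.2 = 0.216763…
Arc Ed = %ΔQ / %ΔP = (-1395/5353.5) / (15/69.2) = -1.2021…

-1.20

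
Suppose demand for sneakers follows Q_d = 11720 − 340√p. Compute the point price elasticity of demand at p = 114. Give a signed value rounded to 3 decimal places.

dQ_d/dp = −340/(2√p) = -15.922. At p = 114, Q_d = 8089.79.
Ed = (dQ_d/dp)·(p/Q_d) = (-15.922) × (114/8089.79) = -0.22436…

-0.224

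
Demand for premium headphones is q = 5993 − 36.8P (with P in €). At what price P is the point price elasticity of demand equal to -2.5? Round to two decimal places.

116.32

Ed = −36.8P/(5993 − 36.8P). Set this equal to -2.5:
36.8P = 2.5·(5993 − 36.8P) ⇒ 36.8P(1 + 2.5) = 2.5·5993
P = 2.5·5993 / (36.8·3.5) = 116.3237…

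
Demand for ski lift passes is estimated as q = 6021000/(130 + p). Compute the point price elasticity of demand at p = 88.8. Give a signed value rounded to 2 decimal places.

-0.41

dq/dp = −6021000/(130 + p)² = -125.769. At p = 88.8, q = 27518.3.
Ed = (dq/dp)·(p/q) = (-125.769) × (88.8/27518.3) = -0.4058…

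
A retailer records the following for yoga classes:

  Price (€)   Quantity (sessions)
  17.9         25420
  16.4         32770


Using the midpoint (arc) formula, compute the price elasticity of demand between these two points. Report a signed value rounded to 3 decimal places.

-2.888

%ΔQ = (32770 − 25420) / [(25420 + 32770)/2] = 7350/29095 = 0.252620…
%ΔP = (16.4 − 17.9) / [(17.9 + 16.4)/2] = -1.5/17.15 = -0.087463…
Arc Ed = %ΔQ / %ΔP = (7350/29095) / (-1.5/17.15) = -2.88829…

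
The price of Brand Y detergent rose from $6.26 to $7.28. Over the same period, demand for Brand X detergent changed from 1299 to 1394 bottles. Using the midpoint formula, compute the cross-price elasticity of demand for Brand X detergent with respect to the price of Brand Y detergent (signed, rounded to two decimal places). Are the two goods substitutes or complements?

0.47; substitutes

%ΔQ_{Brand X detergent} = (1394 − 1299)/avg = 95/1346.5 = 0.070553…
%ΔP_{Brand Y detergent} = (7.28 − 6.26)/avg = 1.02/6.77 = 0.150664…
E_cross = (95/1346.5) / (1.02/6.77) = 0.4682…
E_cross > 0 ⇒ the goods are substitutes.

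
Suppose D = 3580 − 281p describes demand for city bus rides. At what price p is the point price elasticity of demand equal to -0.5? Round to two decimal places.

Ed = −281p/(3580 − 281p). Set this equal to -0.5:
281p = 0.5·(3580 − 281p) ⇒ 281p(1 + 0.5) = 0.5·3580
p = 0.5·3580 / (281·1.5) = 4.2467…

4.25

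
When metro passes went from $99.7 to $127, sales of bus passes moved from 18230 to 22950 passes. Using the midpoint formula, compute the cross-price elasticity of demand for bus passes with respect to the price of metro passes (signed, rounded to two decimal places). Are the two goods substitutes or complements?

%ΔQ_{bus passes} = (22950 − 18230)/avg = 4720/20590 = 0.229237…
%ΔP_{metro passes} = (127 − 99.7)/avg = 27.3/113.35 = 0.240846…
E_cross = (4720/20590) / (27.3/113.35) = 0.9517…
E_cross > 0 ⇒ the goods are substitutes.

0.95; substitutes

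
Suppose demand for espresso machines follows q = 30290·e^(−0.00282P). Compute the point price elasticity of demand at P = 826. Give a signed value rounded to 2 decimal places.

dq/dP = −0.00282·q = -8.31644. At P = 826, q = 2949.09.
Ed = (dq/dP)·(P/q) = (-8.31644) × (826/2949.09) = -2.3293…

-2.33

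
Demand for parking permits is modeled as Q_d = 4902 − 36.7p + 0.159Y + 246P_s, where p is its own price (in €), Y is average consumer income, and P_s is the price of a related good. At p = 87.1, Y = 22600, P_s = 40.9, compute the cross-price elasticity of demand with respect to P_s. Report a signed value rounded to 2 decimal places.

At the given values, Q_d = 4902 − 36.7(87.1) + 0.159(22600) + 246(40.9) = 15360.23.
∂Q_d/∂P_s = 246.
E = (246) × (40.9/15360.23) = 0.6550…

0.66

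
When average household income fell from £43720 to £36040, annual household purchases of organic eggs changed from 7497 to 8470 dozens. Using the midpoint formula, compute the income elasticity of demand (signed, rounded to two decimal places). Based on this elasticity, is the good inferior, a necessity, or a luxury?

%ΔQ = (8470 − 7497)/[( 7497 + 8470)/2] = 973/7983.5 = 0.121876…
%ΔIncome = (36040 − 43720)/[( 43720 + 36040)/2] = -7680/39880 = -0.192577…
E_income = (973/7983.5) / (-7680/39880) = -0.6328…
E_income < 0 ⇒ inferior good.

-0.63; inferior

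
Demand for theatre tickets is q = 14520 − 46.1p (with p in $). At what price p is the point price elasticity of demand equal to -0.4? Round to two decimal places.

Ed = −46.1p/(14520 − 46.1p). Set this equal to -0.4:
46.1p = 0.4·(14520 − 46.1p) ⇒ 46.1p(1 + 0.4) = 0.4·14520
p = 0.4·14520 / (46.1·1.4) = 89.9907…

89.99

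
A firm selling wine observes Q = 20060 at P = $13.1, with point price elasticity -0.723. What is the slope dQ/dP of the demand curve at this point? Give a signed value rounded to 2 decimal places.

-1107.13

Ed = (dQ/dP)·(P/Q) ⇒ dQ/dP = Ed·Q/P = (-0.723)·20060/13.1 = -1107.1282…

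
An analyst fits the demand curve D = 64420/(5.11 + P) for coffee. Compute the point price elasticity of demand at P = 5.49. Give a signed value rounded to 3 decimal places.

-0.518

dD/dP = −64420/(5.11 + P)² = -573.336. At P = 5.49, D = 6077.36.
Ed = (dD/dP)·(P/D) = (-573.336) × (5.49/6077.36) = -0.51792…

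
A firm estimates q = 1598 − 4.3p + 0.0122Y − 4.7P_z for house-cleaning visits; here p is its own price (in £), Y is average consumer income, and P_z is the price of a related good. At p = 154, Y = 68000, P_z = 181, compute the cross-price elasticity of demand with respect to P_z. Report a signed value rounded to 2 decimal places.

At the given values, q = 1598 − 4.3(154) + 0.0122(68000) − 4.7(181) = 914.7.
∂q/∂P_z = -4.7.
E = (-4.7) × (181/914.7) = -0.9300…

-0.93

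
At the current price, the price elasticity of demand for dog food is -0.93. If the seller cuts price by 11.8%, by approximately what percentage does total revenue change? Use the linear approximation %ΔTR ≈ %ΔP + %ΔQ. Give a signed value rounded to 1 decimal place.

%ΔQ ≈ Ed × %ΔP = (-0.93) × (-11.8%) = +10.9740%
%ΔTR ≈ %ΔP + %ΔQ = (-11.8%) + (+10.9740%) = -0.8260%

-0.8%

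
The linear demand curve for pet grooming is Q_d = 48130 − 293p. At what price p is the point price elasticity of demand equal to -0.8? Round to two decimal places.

Ed = −293p/(48130 − 293p). Set this equal to -0.8:
293p = 0.8·(48130 − 293p) ⇒ 293p(1 + 0.8) = 0.8·48130
p = 0.8·48130 / (293·1.8) = 73.0072…

73.01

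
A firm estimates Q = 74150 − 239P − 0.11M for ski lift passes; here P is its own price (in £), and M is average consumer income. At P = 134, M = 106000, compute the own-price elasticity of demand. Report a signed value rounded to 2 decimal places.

-1.05

At the given values, Q = 74150 − 239(134) − 0.11(106000) = 30464.
∂Q/∂P = −239.
E = (-239) × (134/30464) = -1.0512…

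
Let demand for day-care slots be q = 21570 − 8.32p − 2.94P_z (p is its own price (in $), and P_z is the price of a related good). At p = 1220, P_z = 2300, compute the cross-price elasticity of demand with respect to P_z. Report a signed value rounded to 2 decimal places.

-1.45

At the given values, q = 21570 − 8.32(1220) − 2.94(2300) = 4657.6.
∂q/∂P_z = -2.94.
E = (-2.94) × (2300/4657.6) = -1.4518…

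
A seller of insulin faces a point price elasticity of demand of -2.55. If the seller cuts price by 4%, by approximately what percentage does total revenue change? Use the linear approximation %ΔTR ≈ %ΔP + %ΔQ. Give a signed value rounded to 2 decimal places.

%ΔQ ≈ Ed × %ΔP = (-2.55) × (-4%) = +10.2000%
%ΔTR ≈ %ΔP + %ΔQ = (-4%) + (+10.2000%) = +6.2000%

+6.20%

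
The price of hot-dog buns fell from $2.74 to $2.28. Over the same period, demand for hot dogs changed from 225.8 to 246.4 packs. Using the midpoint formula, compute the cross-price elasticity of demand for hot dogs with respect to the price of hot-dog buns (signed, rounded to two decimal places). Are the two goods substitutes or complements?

%ΔQ_{hot dogs} = (246.4 − 225.8)/avg = 20.6/236.1 = 0.087251…
%ΔP_{hot-dog buns} = (2.28 − 2.74)/avg = -0.46/2.51 = -0.183266…
E_cross = (20.6/236.1) / (-0.46/2.51) = -0.4760…
E_cross < 0 ⇒ the goods are complements.

-0.48; complements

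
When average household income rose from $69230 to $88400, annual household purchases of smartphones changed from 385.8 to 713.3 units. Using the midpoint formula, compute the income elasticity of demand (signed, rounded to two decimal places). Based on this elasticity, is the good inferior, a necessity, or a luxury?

2.45; luxury

%ΔQ = (713.3 − 385.8)/[( 385.8 + 713.3)/2] = 327.5/549.55 = 0.595942…
%ΔIncome = (88400 − 69230)/[( 69230 + 88400)/2] = 19170/78815 = 0.243227…
E_income = (327.5/549.55) / (19170/78815) = 2.4501…
E_income > 1 ⇒ normal good, luxury.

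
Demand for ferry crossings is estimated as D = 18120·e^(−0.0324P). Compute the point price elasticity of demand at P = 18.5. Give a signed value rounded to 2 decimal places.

dD/dP = −0.0324·D = -322.394. At P = 18.5, D = 9950.44.
Ed = (dD/dP)·(P/D) = (-322.394) × (18.5/9950.44) = -0.5994

-0.60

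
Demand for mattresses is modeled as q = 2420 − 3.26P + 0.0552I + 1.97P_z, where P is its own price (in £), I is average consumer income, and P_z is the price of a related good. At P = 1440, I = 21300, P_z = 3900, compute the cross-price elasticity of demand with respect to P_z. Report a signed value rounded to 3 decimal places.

1.167

At the given values, q = 2420 − 3.26(1440) + 0.0552(21300) + 1.97(3900) = 6584.36.
∂q/∂P_z = 1.97.
E = (1.97) × (3900/6584.36) = 1.16685…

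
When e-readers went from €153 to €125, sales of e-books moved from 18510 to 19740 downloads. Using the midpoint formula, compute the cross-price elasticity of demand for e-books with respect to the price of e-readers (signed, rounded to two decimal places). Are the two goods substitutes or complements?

%ΔQ_{e-books} = (19740 − 18510)/avg = 1230/19125 = 0.064313…
%ΔP_{e-readers} = (125 − 153)/avg = -28/139 = -0.201438…
E_cross = (1230/19125) / (-28/139) = -0.3192…
E_cross < 0 ⇒ the goods are complements.

-0.32; complements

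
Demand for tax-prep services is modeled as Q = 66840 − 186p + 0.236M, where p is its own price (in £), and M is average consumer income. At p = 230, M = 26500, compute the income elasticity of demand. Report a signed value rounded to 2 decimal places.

0.21

At the given values, Q = 66840 − 186(230) + 0.236(26500) = 30314.
∂Q/∂M = 0.236.
E = (0.236) × (26500/30314) = 0.2063…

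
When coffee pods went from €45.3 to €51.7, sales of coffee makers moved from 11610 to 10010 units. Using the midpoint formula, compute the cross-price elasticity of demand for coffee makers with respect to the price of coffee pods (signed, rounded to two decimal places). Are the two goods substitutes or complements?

-1.12; complements

%ΔQ_{coffee makers} = (10010 − 11610)/avg = -1600/10810 = -0.148011…
%ΔP_{coffee pods} = (51.7 − 45.3)/avg = 6.4/48.5 = 0.131958…
E_cross = (-1600/10810) / (6.4/48.5) = -1.1216…
E_cross < 0 ⇒ the goods are complements.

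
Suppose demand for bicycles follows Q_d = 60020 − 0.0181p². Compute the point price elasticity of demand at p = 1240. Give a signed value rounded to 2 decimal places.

dQ_d/dp = −2·0.0181·p = -44.888. At p = 1240, Q_d = 32189.44.
Ed = (dQ_d/dp)·(p/Q_d) = (-44.888) × (1240/32189.44) = -1.7291…

-1.73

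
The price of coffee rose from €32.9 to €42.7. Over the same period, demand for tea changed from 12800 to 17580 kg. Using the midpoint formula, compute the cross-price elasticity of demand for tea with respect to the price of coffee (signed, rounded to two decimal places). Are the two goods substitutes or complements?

%ΔQ_{tea} = (17580 − 12800)/avg = 4780/15190 = 0.314680…
%ΔP_{coffee} = (42.7 − 32.9)/avg = 9.8/37.8 = 0.259259…
E_cross = (4780/15190) / (9.8/37.8) = 1.2137…
E_cross > 0 ⇒ the goods are substitutes.

1.21; substitutes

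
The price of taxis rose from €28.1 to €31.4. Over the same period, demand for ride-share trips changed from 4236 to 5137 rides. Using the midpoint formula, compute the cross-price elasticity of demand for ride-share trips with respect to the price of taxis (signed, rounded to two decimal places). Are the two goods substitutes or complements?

1.73; substitutes

%ΔQ_{ride-share trips} = (5137 − 4236)/avg = 901/4686.5 = 0.192254…
%ΔP_{taxis} = (31.4 − 28.1)/avg = 3.3/29.75 = 0.110924…
E_cross = (901/4686.5) / (3.3/29.75) = 1.7332…
E_cross > 0 ⇒ the goods are substitutes.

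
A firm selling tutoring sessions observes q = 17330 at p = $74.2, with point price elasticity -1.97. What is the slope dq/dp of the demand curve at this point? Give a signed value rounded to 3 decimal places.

-460.109

Ed = (dq/dp)·(p/q) ⇒ dq/dp = Ed·q/p = (-1.97)·17330/74.2 = -460.10916…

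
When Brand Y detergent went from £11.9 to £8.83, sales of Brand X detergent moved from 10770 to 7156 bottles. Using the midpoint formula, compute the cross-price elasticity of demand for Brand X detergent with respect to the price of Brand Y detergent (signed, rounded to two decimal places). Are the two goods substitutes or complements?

%ΔQ_{Brand X detergent} = (7156 − 10770)/avg = -3614/8963 = -0.403213…
%ΔP_{Brand Y detergent} = (8.83 − 11.9)/avg = -3.07/10.365 = -0.296189…
E_cross = (-3614/8963) / (-3.07/10.365) = 1.3613…
E_cross > 0 ⇒ the goods are substitutes.

1.36; substitutes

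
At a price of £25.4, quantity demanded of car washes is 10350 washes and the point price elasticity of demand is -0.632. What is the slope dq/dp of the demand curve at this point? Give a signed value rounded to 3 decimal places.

Ed = (dq/dp)·(p/q) ⇒ dq/dp = Ed·q/p = (-0.632)·10350/25.4 = -257.52755…

-257.528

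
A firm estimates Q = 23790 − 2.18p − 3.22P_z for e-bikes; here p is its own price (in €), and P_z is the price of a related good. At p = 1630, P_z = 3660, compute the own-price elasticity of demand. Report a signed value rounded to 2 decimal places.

At the given values, Q = 23790 − 2.18(1630) − 3.22(3660) = 8451.4.
∂Q/∂p = −2.18.
E = (-2.18) × (1630/8451.4) = -0.4204…

-0.42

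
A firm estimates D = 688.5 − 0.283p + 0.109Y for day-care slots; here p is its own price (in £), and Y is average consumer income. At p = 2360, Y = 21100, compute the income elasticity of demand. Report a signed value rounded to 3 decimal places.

At the given values, D = 688.5 − 0.283(2360) + 0.109(21100) = 2320.52.
∂D/∂Y = 0.109.
E = (0.109) × (21100/2320.52) = 0.99111…

0.991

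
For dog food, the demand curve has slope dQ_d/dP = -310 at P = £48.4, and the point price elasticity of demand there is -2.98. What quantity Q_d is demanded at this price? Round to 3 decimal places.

5034.899

Ed = (dQ_d/dP)·(P/Q_d) ⇒ Q_d = (dQ_d/dP)·P/Ed = (-310)·48.4/(-2.98) = 5034.89932…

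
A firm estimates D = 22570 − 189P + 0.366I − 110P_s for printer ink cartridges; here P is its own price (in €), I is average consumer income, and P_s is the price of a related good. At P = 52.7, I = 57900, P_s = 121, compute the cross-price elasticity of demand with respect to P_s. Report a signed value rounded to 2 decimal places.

-0.65

At the given values, D = 22570 − 189(52.7) + 0.366(57900) − 110(121) = 20491.1.
∂D/∂P_s = -110.
E = (-110) × (121/20491.1) = -0.6495…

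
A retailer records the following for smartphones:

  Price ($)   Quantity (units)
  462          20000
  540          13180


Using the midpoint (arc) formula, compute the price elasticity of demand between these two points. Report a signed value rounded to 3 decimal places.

-2.640

%ΔQ = (13180 − 20000) / [(20000 + 13180)/2] = -6820/16590 = -0.411091…
%ΔP = (540 − 462) / [(462 + 540)/2] = 78/501 = 0.155688…
Arc Ed = %ΔQ / %ΔP = (-6820/16590) / (78/501) = -2.64046…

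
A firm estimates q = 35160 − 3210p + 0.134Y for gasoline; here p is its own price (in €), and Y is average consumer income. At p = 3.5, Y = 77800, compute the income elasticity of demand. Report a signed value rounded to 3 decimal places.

0.303

At the given values, q = 35160 − 3210(3.5) + 0.134(77800) = 34350.2.
∂q/∂Y = 0.134.
E = (0.134) × (77800/34350.2) = 0.30349…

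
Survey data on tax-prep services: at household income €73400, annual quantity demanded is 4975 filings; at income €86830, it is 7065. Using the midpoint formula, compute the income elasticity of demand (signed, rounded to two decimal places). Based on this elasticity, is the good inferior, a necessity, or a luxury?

%ΔQ = (7065 − 4975)/[( 4975 + 7065)/2] = 2090/6020 = 0.347176…
%ΔIncome = (86830 − 73400)/[( 73400 + 86830)/2] = 13430/80115 = 0.167634…
E_income = (2090/6020) / (13430/80115) = 2.0710…
E_income > 1 ⇒ normal good, luxury.

2.07; luxury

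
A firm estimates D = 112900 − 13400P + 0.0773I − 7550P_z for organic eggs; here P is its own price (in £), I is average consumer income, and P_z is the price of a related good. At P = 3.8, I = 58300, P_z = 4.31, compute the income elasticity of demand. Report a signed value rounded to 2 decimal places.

0.13

At the given values, D = 112900 − 13400(3.8) + 0.0773(58300) − 7550(4.31) = 33946.09.
∂D/∂I = 0.0773.
E = (0.0773) × (58300/33946.09) = 0.1327…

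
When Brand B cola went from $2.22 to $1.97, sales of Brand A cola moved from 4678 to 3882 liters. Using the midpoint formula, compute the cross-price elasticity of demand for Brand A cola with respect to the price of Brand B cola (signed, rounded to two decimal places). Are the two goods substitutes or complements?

%ΔQ_{Brand A cola} = (3882 − 4678)/avg = -796/4280 = -0.185981…
%ΔP_{Brand B cola} = (1.97 − 2.22)/avg = -0.25/2.095 = -0.119331…
E_cross = (-796/4280) / (-0.25/2.095) = 1.5585…
E_cross > 0 ⇒ the goods are substitutes.

1.56; substitutes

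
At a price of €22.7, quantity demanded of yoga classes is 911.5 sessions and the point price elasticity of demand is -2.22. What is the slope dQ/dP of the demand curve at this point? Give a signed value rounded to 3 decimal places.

-89.142

Ed = (dQ/dP)·(P/Q) ⇒ dQ/dP = Ed·Q/P = (-2.22)·911.5/22.7 = -89.14229…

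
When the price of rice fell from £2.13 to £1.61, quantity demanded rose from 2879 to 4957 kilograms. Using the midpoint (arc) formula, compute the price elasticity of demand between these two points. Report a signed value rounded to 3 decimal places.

-1.907

%ΔQ = (4957 − 2879) / [(2879 + 4957)/2] = 2078/3918 = 0.530372…
%ΔP = (1.61 − 2.13) / [(2.13 + 1.61)/2] = -0.52/1.87 = -0.278074…
Arc Ed = %ΔQ / %ΔP = (2078/3918) / (-0.52/1.87) = -1.90730…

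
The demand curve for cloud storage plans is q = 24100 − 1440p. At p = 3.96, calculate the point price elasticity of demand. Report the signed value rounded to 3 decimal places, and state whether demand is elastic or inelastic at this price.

-0.310; inelastic

dq/dp = −1440. At p = 3.96, q = 24100 − 1440(3.96) = 18397.6.
Ed = (dq/dp)·(p/q) = −1440 × (3.96/18397.6) = -0.30995…
|Ed| = 0.310 < 1, so demand is inelastic.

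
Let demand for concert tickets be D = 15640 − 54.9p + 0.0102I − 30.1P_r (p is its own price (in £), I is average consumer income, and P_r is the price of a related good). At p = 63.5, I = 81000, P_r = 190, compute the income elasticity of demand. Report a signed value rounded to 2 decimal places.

At the given values, D = 15640 − 54.9(63.5) + 0.0102(81000) − 30.1(190) = 7261.05.
∂D/∂I = 0.0102.
E = (0.0102) × (81000/7261.05) = 0.1137…

0.11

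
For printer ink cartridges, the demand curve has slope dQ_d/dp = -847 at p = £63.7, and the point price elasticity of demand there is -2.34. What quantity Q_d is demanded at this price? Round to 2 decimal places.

Ed = (dQ_d/dp)·(p/Q_d) ⇒ Q_d = (dQ_d/dp)·p/Ed = (-847)·63.7/(-2.34) = 23057.2222…

23057.22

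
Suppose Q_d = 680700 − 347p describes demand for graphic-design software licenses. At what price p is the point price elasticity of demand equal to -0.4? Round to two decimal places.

Ed = −347p/(680700 − 347p). Set this equal to -0.4:
347p = 0.4·(680700 − 347p) ⇒ 347p(1 + 0.4) = 0.4·680700
p = 0.4·680700 / (347·1.4) = 560.4775…

560.48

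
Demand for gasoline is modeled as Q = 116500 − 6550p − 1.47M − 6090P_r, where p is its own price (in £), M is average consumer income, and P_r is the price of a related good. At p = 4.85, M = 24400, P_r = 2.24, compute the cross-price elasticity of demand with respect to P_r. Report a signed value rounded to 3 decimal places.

-0.387

At the given values, Q = 116500 − 6550(4.85) − 1.47(24400) − 6090(2.24) = 35222.9.
∂Q/∂P_r = -6090.
E = (-6090) × (2.24/35222.9) = -0.38729…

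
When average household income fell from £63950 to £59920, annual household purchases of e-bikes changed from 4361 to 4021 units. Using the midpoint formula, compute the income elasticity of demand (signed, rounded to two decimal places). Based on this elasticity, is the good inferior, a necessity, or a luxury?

%ΔQ = (4021 − 4361)/[( 4361 + 4021)/2] = -340/4191 = -0.081126…
%ΔIncome = (59920 − 63950)/[( 63950 + 59920)/2] = -4030/61935 = -0.065068…
E_income = (-340/4191) / (-4030/61935) = 1.2467…
E_income > 1 ⇒ normal good, luxury.

1.25; luxury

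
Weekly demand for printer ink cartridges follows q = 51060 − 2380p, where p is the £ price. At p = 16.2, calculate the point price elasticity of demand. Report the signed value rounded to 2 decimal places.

dq/dp = −2380. At p = 16.2, q = 51060 − 2380(16.2) = 12504.
Ed = (dq/dp)·(p/q) = −2380 × (16.2/12504) = -3.0834…

-3.08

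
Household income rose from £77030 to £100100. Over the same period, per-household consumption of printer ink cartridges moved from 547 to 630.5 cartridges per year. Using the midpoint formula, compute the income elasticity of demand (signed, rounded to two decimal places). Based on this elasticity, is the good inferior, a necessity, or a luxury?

0.54; necessity

%ΔQ = (630.5 − 547)/[( 547 + 630.5)/2] = 83.5/588.75 = 0.141825…
%ΔIncome = (100100 − 77030)/[( 77030 + 100100)/2] = 23070/88565 = 0.260486…
E_income = (83.5/588.75) / (23070/88565) = 0.5444…
0 < E_income < 1 ⇒ normal good, necessity.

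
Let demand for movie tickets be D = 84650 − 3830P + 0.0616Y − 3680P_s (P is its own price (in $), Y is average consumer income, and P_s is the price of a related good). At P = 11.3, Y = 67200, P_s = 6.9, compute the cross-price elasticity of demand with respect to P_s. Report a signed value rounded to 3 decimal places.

At the given values, D = 84650 − 3830(11.3) + 0.0616(67200) − 3680(6.9) = 20118.52.
∂D/∂P_s = -3680.
E = (-3680) × (6.9/20118.52) = -1.26212…

-1.262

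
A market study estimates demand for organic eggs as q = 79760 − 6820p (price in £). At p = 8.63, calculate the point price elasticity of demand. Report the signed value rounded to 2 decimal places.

-2.82

dq/dp = −6820. At p = 8.63, q = 79760 − 6820(8.63) = 20903.4.
Ed = (dq/dp)·(p/q) = −6820 × (8.63/20903.4) = -2.8156…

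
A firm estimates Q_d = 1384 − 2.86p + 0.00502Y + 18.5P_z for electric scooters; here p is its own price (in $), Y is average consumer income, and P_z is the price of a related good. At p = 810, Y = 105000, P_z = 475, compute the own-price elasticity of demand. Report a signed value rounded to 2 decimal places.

-0.28

At the given values, Q_d = 1384 − 2.86(810) + 0.00502(105000) + 18.5(475) = 8382.
∂Q_d/∂p = −2.86.
E = (-2.86) × (810/8382) = -0.2763…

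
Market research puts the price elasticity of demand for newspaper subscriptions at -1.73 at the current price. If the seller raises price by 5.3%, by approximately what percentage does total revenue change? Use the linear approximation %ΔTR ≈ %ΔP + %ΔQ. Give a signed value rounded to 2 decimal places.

-3.87%

%ΔQ ≈ Ed × %ΔP = (-1.73) × (+5.3%) = -9.1690%
%ΔTR ≈ %ΔP + %ΔQ = (+5.3%) + (-9.1690%) = -3.8690%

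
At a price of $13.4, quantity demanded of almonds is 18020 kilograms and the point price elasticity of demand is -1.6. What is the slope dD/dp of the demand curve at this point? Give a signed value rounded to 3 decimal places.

Ed = (dD/dp)·(p/D) ⇒ dD/dp = Ed·D/p = (-1.6)·18020/13.4 = -2151.64179…

-2151.642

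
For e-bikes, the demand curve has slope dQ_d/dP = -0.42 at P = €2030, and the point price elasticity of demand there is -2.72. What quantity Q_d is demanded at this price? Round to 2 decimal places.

Ed = (dQ_d/dP)·(P/Q_d) ⇒ Q_d = (dQ_d/dP)·P/Ed = (-0.42)·2030/(-2.72) = 313.4558…

313.46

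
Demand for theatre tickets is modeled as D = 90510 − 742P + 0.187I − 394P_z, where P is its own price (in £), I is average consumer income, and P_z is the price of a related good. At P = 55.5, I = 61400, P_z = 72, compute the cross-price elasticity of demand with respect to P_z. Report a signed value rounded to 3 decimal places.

-0.874

At the given values, D = 90510 − 742(55.5) + 0.187(61400) − 394(72) = 32442.8.
∂D/∂P_z = -394.
E = (-394) × (72/32442.8) = -0.87440…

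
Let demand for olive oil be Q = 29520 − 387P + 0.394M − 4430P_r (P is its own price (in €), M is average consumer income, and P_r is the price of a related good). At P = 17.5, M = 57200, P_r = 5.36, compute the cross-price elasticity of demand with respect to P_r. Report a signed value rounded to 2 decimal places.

-1.10

At the given values, Q = 29520 − 387(17.5) + 0.394(57200) − 4430(5.36) = 21539.5.
∂Q/∂P_r = -4430.
E = (-4430) × (5.36/21539.5) = -1.1023…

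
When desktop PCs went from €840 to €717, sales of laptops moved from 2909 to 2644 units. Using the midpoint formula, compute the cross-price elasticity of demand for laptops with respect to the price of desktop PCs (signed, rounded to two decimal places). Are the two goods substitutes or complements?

%ΔQ_{laptops} = (2644 − 2909)/avg = -265/2776.5 = -0.095443…
%ΔP_{desktop PCs} = (717 − 840)/avg = -123/778.5 = -0.157996…
E_cross = (-265/2776.5) / (-123/778.5) = 0.6040…
E_cross > 0 ⇒ the goods are substitutes.

0.60; substitutes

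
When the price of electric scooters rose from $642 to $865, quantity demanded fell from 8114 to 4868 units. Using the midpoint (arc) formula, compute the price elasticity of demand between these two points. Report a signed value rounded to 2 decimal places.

%ΔQ = (4868 − 8114) / [(8114 + 4868)/2] = -3246/6491 = -0.500077…
%ΔP = (865 − 642) / [(642 + 865)/2] = 223/753.5 = 0.295952…
Arc Ed = %ΔQ / %ΔP = (-3246/6491) / (223/753.5) = -1.6897…

-1.69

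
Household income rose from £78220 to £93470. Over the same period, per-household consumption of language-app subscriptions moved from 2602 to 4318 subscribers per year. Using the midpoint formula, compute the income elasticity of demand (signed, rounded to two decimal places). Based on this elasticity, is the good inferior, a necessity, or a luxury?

2.79; luxury

%ΔQ = (4318 − 2602)/[( 2602 + 4318)/2] = 1716/3460 = 0.495953…
%ΔIncome = (93470 − 78220)/[( 78220 + 93470)/2] = 15250/85845 = 0.177645…
E_income = (1716/3460) / (15250/85845) = 2.7918…
E_income > 1 ⇒ normal good, luxury.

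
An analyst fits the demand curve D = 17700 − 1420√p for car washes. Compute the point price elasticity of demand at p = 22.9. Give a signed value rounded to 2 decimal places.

-0.31

dD/dp = −1420/(2√p) = -148.368. At p = 22.9, D = 10904.7.
Ed = (dD/dp)·(p/D) = (-148.368) × (22.9/10904.7) = -0.3115…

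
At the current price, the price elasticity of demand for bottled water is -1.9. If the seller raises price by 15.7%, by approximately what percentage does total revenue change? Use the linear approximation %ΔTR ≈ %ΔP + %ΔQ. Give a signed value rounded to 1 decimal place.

-14.1%

%ΔQ ≈ Ed × %ΔP = (-1.9) × (+15.7%) = -29.8300%
%ΔTR ≈ %ΔP + %ΔQ = (+15.7%) + (-29.8300%) = -14.1300%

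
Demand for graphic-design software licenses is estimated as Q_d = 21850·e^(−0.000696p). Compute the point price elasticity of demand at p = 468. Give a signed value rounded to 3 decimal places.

-0.326

dQ_d/dp = −0.000696·Q_d = -10.9799. At p = 468, Q_d = 15775.7.
Ed = (dQ_d/dp)·(p/Q_d) = (-10.9799) × (468/15775.7) = -0.32572…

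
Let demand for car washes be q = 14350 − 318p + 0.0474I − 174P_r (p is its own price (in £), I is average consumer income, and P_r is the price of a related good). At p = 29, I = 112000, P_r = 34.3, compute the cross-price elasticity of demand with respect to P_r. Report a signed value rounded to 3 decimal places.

-1.336

At the given values, q = 14350 − 318(29) + 0.0474(112000) − 174(34.3) = 4468.6.
∂q/∂P_r = -174.
E = (-174) × (34.3/4468.6) = -1.33558…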